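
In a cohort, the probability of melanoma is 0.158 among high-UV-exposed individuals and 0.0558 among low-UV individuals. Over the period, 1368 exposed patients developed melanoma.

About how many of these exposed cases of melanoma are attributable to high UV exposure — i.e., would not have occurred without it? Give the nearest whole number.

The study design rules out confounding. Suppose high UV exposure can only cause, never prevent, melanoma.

about 885 cases

Let p₁ = 0.158, p₀ = 0.0558.
PN = (p₁ − p₀)/p₁ = (0.158 − 0.0558) / 0.158 ≈ 0.64684.
Attributable cases ≈ PN × (exposed cases) = 0.64684 × 1368 ≈ 884.87.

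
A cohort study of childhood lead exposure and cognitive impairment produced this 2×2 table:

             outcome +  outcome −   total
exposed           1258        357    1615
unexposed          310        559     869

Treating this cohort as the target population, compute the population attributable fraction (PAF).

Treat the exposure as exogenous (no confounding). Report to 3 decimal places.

p₁ = P(outcome | exposed) = 1258/1615 = 0.77895
p₀ = P(outcome | unexposed) = 310/869 = 0.35673
Exposure prevalence π = 1615/2484 = 0.65016; overall risk P(Y=1) = 0.63124.
Under exogeneity, PAF = [P(Y=1) − p₀]/P(Y=1).
PAF = (0.63124 − 0.35673) / 0.63124 ≈ 0.4349

PAF ≈ 0.435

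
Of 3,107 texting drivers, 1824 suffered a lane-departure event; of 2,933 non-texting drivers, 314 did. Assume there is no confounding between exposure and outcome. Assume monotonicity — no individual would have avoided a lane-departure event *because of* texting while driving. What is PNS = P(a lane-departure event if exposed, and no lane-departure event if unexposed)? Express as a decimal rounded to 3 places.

PNS ≈ 0.480

p₁ = P(outcome | exposed) = 1824/3107 = 0.58706
p₀ = P(outcome | unexposed) = 314/2933 = 0.10706
Under exogeneity and monotonicity, PNS = p₁ − p₀.
PNS = 0.58706 − 0.10706 = 0.48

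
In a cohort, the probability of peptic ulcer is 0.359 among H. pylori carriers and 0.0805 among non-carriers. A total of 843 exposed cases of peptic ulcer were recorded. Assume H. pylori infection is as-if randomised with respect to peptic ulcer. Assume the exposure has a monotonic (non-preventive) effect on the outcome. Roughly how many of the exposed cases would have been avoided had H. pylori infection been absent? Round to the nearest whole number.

Let p₁ = 0.359, p₀ = 0.0805.
PN = (p₁ − p₀)/p₁ = (0.359 − 0.0805) / 0.359 ≈ 0.77577.
Attributable cases ≈ PN × (exposed cases) = 0.77577 × 843 ≈ 653.97.

about 654 cases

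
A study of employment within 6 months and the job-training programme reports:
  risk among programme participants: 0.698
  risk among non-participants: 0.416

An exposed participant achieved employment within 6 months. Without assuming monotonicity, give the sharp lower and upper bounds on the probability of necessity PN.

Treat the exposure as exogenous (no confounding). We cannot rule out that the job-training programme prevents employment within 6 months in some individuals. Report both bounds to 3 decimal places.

Let p₁ = 0.698, p₀ = 0.416.
Under exogeneity alone the bounds on PN are max{0,(p₁−p₀)/p₁} ≤ PN ≤ min{1,(1−p₀)/p₁}.
  lower = (p₁ − p₀)/p₁ = 0.282 / 0.698 ≈ 0.4040
  upper = min{1, (1 − p₀)/p₁} = 0.584 / 0.698 ≈ 0.8367

0.404 ≤ PN ≤ 0.837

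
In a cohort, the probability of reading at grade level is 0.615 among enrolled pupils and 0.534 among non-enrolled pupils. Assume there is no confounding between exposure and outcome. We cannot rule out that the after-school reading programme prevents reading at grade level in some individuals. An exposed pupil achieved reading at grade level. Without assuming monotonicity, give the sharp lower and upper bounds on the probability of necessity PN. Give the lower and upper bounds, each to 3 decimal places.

Let p₁ = 0.615, p₀ = 0.534.
Under exogeneity alone the bounds on PN are max{0,(p₁−p₀)/p₁} ≤ PN ≤ min{1,(1−p₀)/p₁}.
  lower = (p₁ − p₀)/p₁ = 0.081 / 0.615 ≈ 0.1317
  upper = min{1, (1 − p₀)/p₁} = 0.466 / 0.615 ≈ 0.7577

0.132 ≤ PN ≤ 0.758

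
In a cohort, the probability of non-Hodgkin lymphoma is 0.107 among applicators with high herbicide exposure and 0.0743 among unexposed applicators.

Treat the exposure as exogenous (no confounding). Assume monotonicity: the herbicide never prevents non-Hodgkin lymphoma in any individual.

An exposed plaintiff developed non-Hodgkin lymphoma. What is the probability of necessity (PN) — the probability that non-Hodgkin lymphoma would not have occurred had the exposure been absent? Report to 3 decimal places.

Let p₁ = 0.107, p₀ = 0.0743.
Under exogeneity and monotonicity, PN = (p₁ − p₀) / p₁.
PN = (0.107 − 0.0743) / 0.107 = 0.0327 / 0.107 ≈ 0.3056

PN ≈ 0.306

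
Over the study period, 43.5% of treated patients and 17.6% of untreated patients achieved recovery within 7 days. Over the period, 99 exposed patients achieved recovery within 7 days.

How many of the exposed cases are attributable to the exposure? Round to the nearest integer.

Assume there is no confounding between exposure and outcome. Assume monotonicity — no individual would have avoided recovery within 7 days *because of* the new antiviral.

about 59 cases

p₁ = 0.435, p₀ = 0.176.
PN = (p₁ − p₀)/p₁ = (0.435 − 0.176) / 0.435 ≈ 0.59540.
Attributable cases ≈ PN × (exposed cases) = 0.59540 × 99 ≈ 58.94.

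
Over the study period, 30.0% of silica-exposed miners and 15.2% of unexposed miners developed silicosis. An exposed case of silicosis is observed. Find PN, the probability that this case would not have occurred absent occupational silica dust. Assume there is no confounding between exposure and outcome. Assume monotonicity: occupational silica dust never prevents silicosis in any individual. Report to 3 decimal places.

PN ≈ 0.493

p₁ = 0.3, p₀ = 0.152.
Under exogeneity and monotonicity, PN = (p₁ − p₀) / p₁.
PN = (0.3 − 0.152) / 0.3 = 0.148 / 0.3 ≈ 0.4933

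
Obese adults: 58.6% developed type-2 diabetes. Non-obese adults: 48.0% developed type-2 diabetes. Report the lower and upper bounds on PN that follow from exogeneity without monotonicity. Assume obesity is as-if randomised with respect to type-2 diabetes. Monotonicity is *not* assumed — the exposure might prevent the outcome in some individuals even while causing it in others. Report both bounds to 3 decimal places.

p₁ = 0.586, p₀ = 0.48.
Under exogeneity alone the bounds on PN are max{0,(p₁−p₀)/p₁} ≤ PN ≤ min{1,(1−p₀)/p₁}.
  lower = (p₁ − p₀)/p₁ = 0.106 / 0.586 ≈ 0.1809
  upper = min{1, (1 − p₀)/p₁} = 0.52 / 0.586 ≈ 0.8874

0.181 ≤ PN ≤ 0.887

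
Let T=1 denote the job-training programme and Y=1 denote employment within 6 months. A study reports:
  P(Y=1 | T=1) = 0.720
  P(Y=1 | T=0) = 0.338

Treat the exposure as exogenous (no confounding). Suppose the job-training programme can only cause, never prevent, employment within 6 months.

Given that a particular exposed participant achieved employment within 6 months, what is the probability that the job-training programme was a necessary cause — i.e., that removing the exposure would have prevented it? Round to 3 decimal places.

PN ≈ 0.531

Let p₁ = 0.72, p₀ = 0.338.
Under exogeneity and monotonicity, PN = (p₁ − p₀) / p₁.
PN = (0.72 − 0.338) / 0.72 = 0.382 / 0.72 ≈ 0.5306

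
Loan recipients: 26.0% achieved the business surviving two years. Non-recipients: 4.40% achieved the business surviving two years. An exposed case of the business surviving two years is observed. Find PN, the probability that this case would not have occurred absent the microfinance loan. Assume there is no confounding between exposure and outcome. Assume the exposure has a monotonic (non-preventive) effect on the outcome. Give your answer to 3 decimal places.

p₁ = 0.26, p₀ = 0.044.
Under exogeneity and monotonicity, PN = (p₁ − p₀) / p₁.
PN = (0.26 − 0.044) / 0.26 = 0.216 / 0.26 ≈ 0.8308

PN ≈ 0.831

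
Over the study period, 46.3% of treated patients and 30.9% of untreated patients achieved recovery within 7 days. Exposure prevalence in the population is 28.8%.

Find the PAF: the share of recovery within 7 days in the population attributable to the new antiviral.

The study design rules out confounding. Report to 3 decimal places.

PAF ≈ 0.126

p₁ = 0.463, p₀ = 0.309.
Overall risk P(Y=1) = π·p₁ + (1−π)·p₀ = 0.288×0.463 + 0.712×0.309 = 0.35335.
Under exogeneity, PAF = [P(Y=1) − p₀] / P(Y=1).
PAF = (0.35335 − 0.309) / 0.35335 ≈ 0.1255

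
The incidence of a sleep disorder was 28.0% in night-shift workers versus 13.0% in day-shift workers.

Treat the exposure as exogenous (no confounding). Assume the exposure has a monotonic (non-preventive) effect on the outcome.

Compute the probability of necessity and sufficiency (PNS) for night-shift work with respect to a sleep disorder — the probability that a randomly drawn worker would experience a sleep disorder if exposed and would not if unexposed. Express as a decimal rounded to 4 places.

p₁ = 0.28, p₀ = 0.13.
Under exogeneity and monotonicity, PNS = p₁ − p₀.
PNS = 0.28 − 0.13 = 0.15

PNS ≈ 0.1500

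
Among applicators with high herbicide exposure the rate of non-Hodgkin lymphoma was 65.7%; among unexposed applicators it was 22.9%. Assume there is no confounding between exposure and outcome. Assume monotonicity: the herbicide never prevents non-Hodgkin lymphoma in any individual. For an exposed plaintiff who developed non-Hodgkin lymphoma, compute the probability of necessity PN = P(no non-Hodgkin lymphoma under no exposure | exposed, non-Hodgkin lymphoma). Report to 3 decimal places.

p₁ = 0.657, p₀ = 0.229.
Under exogeneity and monotonicity, PN = (p₁ − p₀) / p₁.
PN = (0.657 − 0.229) / 0.657 = 0.428 / 0.657 ≈ 0.6514

PN ≈ 0.651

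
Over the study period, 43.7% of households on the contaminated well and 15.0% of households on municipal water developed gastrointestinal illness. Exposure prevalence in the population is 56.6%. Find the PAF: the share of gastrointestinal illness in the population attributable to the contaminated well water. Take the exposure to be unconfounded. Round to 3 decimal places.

p₁ = 0.437, p₀ = 0.15.
Overall risk P(Y=1) = π·p₁ + (1−π)·p₀ = 0.566×0.437 + 0.434×0.15 = 0.31244.
Under exogeneity, PAF = [P(Y=1) − p₀] / P(Y=1).
PAF = (0.31244 − 0.15) / 0.31244 ≈ 0.5199

PAF ≈ 0.520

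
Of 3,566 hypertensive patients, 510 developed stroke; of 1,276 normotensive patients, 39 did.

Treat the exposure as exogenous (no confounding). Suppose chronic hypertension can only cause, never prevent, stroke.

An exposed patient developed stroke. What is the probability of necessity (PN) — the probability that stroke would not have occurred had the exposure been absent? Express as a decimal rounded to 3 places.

p₁ = P(outcome | exposed) = 510/3566 = 0.14302
p₀ = P(outcome | unexposed) = 39/1276 = 0.030564
Under exogeneity and monotonicity, PN = (p₁ − p₀) / p₁.
PN = (0.14302 − 0.030564) / 0.14302 = 0.11245 / 0.14302 ≈ 0.7863

PN ≈ 0.786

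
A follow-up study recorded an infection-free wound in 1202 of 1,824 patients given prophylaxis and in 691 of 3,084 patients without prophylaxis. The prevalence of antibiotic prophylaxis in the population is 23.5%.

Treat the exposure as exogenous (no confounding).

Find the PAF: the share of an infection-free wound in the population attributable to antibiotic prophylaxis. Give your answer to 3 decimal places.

PAF ≈ 0.313

p₁ = P(outcome | exposed) = 1202/1824 = 0.65899
p₀ = P(outcome | unexposed) = 691/3084 = 0.22406
Overall risk P(Y=1) = π·p₁ + (1−π)·p₀ = 0.235×0.65899 + 0.765×0.22406 = 0.32627.
Under exogeneity, PAF = [P(Y=1) − p₀] / P(Y=1).
PAF = (0.32627 − 0.22406) / 0.32627 ≈ 0.3133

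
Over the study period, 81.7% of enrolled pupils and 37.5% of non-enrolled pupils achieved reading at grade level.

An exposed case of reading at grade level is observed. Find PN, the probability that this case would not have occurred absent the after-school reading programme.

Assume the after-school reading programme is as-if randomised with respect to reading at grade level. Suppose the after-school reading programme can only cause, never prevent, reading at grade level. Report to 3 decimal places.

p₁ = 0.817, p₀ = 0.375.
Under exogeneity and monotonicity, PN = (p₁ − p₀) / p₁.
PN = (0.817 − 0.375) / 0.817 = 0.442 / 0.817 ≈ 0.5410

PN ≈ 0.541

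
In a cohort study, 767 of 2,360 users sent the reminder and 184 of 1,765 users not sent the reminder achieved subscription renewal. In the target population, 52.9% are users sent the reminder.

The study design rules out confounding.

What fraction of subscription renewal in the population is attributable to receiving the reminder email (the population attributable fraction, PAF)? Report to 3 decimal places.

p₁ = P(outcome | exposed) = 767/2360 = 0.325
p₀ = P(outcome | unexposed) = 184/1765 = 0.10425
Overall risk P(Y=1) = π·p₁ + (1−π)·p₀ = 0.529×0.325 + 0.471×0.10425 = 0.22103.
Under exogeneity, PAF = [P(Y=1) − p₀] / P(Y=1).
PAF = (0.22103 − 0.10425) / 0.22103 ≈ 0.5283

PAF ≈ 0.528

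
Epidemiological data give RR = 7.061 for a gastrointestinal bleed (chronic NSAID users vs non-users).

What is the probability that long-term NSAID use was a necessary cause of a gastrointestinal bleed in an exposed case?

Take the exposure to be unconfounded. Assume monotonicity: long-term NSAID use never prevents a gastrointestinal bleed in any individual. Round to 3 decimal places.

PN ≈ 0.858

Under exogeneity and monotonicity, PN = (RR − 1) / RR = 1 − 1/RR.
PN = (7.061 − 1) / 7.061 = 6.061 / 7.061 ≈ 0.8584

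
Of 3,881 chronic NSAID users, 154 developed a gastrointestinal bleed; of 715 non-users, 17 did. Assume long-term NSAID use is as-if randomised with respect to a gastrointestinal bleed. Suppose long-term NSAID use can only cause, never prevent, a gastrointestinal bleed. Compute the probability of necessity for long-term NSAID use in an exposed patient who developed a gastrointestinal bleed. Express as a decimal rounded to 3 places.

p₁ = P(outcome | exposed) = 154/3881 = 0.03968
p₀ = P(outcome | unexposed) = 17/715 = 0.023776
Under exogeneity and monotonicity, PN = (p₁ − p₀) / p₁.
PN = (0.03968 − 0.023776) / 0.03968 = 0.015904 / 0.03968 ≈ 0.4008

PN ≈ 0.401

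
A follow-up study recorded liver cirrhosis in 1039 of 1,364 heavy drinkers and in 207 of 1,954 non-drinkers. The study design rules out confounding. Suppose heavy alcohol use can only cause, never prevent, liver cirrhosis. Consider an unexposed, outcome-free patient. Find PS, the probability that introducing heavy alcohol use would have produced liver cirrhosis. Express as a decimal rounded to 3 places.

p₁ = P(outcome | exposed) = 1039/1364 = 0.76173
p₀ = P(outcome | unexposed) = 207/1954 = 0.10594
Under exogeneity and monotonicity, PS = (p₁ − p₀) / (1 − p₀).
PS = (0.76173 − 0.10594) / (1 − 0.10594) = 0.65579 / 0.89406 ≈ 0.7335

PS ≈ 0.733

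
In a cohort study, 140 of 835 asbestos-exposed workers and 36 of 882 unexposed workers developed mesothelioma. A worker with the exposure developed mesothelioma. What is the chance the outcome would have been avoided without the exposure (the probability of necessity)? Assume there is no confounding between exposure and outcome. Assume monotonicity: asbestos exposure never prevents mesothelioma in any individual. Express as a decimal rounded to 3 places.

p₁ = P(outcome | exposed) = 140/835 = 0.16766
p₀ = P(outcome | unexposed) = 36/882 = 0.040816
Under exogeneity and monotonicity, PN = (p₁ − p₀) / p₁.
PN = (0.16766 − 0.040816) / 0.16766 = 0.12685 / 0.16766 ≈ 0.7566

PN ≈ 0.757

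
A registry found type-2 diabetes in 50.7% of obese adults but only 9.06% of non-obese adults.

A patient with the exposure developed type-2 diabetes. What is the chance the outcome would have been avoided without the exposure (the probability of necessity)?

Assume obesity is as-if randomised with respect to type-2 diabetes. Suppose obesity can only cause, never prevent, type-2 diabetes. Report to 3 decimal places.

p₁ = 0.507, p₀ = 0.0906.
Under exogeneity and monotonicity, PN = (p₁ − p₀) / p₁.
PN = (0.507 − 0.0906) / 0.507 = 0.4164 / 0.507 ≈ 0.8213

PN ≈ 0.821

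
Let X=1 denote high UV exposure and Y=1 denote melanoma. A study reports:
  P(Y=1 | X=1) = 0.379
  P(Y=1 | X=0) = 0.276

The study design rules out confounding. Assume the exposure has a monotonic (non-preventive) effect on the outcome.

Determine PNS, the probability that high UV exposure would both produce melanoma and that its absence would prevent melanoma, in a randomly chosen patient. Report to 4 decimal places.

Let p₁ = 0.379, p₀ = 0.276.
Under exogeneity and monotonicity, PNS = p₁ − p₀.
PNS = 0.379 − 0.276 = 0.103

PNS ≈ 0.1030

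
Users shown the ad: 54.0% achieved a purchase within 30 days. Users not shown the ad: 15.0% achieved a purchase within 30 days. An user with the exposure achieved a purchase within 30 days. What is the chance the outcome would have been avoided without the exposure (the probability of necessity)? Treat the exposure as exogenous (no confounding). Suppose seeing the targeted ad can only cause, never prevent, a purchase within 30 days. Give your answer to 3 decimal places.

p₁ = 0.54, p₀ = 0.15.
Under exogeneity and monotonicity, PN = (p₁ − p₀) / p₁.
PN = (0.54 − 0.15) / 0.54 = 0.39 / 0.54 ≈ 0.7222

PN ≈ 0.722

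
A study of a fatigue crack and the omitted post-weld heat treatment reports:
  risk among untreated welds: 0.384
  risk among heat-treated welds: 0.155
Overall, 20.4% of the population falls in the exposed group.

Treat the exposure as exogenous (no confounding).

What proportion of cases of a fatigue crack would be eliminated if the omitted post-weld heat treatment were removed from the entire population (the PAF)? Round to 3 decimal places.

Let p₁ = 0.384, p₀ = 0.155.
Overall risk P(Y=1) = π·p₁ + (1−π)·p₀ = 0.204×0.384 + 0.796×0.155 = 0.20172.
Under exogeneity, PAF = [P(Y=1) − p₀] / P(Y=1).
PAF = (0.20172 − 0.155) / 0.20172 ≈ 0.2316

PAF ≈ 0.232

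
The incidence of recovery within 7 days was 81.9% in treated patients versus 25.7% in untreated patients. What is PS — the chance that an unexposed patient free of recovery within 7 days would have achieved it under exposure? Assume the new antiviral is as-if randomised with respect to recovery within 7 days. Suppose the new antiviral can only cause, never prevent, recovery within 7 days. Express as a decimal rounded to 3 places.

PS ≈ 0.756

p₁ = 0.819, p₀ = 0.257.
Under exogeneity and monotonicity, PS = (p₁ − p₀) / (1 − p₀).
PS = (0.819 − 0.257) / (1 − 0.257) = 0.562 / 0.743 ≈ 0.7564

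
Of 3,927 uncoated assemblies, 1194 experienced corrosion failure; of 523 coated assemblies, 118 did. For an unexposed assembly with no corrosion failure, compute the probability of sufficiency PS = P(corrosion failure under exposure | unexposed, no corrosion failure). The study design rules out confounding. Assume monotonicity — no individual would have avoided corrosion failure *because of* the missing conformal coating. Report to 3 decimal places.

PS ≈ 0.101

p₁ = P(outcome | exposed) = 1194/3927 = 0.30405
p₀ = P(outcome | unexposed) = 118/523 = 0.22562
Under exogeneity and monotonicity, PS = (p₁ − p₀) / (1 − p₀).
PS = (0.30405 − 0.22562) / (1 − 0.22562) = 0.078427 / 0.77438 ≈ 0.1013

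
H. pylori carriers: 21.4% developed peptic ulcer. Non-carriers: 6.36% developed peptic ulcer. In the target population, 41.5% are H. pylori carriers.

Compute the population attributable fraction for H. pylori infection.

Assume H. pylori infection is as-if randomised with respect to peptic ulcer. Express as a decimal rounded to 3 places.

PAF ≈ 0.495

p₁ = 0.214, p₀ = 0.0636.
Overall risk P(Y=1) = π·p₁ + (1−π)·p₀ = 0.415×0.214 + 0.585×0.0636 = 0.12602.
Under exogeneity, PAF = [P(Y=1) − p₀] / P(Y=1).
PAF = (0.12602 − 0.0636) / 0.12602 ≈ 0.4953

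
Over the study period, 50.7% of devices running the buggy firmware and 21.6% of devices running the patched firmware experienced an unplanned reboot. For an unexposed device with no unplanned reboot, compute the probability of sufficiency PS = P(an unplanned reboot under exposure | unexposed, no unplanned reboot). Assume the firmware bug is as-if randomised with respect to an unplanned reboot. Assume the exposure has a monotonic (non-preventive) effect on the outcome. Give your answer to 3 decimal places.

p₁ = 0.507, p₀ = 0.216.
Under exogeneity and monotonicity, PS = (p₁ − p₀) / (1 − p₀).
PS = (0.507 − 0.216) / (1 − 0.216) = 0.291 / 0.784 ≈ 0.3712

PS ≈ 0.371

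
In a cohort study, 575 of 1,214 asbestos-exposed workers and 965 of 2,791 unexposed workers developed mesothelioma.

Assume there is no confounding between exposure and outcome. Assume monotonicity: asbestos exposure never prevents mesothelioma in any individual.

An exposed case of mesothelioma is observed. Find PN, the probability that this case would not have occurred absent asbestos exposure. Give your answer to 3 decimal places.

PN ≈ 0.270

p₁ = P(outcome | exposed) = 575/1214 = 0.47364
p₀ = P(outcome | unexposed) = 965/2791 = 0.34575
Under exogeneity and monotonicity, PN = (p₁ − p₀) / p₁.
PN = (0.47364 − 0.34575) / 0.47364 = 0.12789 / 0.47364 ≈ 0.2700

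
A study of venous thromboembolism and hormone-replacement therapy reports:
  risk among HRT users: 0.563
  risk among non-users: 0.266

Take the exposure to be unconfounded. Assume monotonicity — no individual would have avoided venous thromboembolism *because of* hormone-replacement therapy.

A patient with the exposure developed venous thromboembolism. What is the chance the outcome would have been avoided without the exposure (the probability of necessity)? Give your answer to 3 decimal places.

Let p₁ = 0.563, p₀ = 0.266.
Under exogeneity and monotonicity, PN = (p₁ − p₀) / p₁.
PN = (0.563 − 0.266) / 0.563 = 0.297 / 0.563 ≈ 0.5275

PN ≈ 0.528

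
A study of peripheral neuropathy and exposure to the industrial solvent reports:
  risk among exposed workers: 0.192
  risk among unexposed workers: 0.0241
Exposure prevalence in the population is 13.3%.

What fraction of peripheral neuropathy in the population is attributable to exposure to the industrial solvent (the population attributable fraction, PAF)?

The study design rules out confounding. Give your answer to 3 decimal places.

Let p₁ = 0.192, p₀ = 0.0241.
Overall risk P(Y=1) = π·p₁ + (1−π)·p₀ = 0.133×0.192 + 0.867×0.0241 = 0.046431.
Under exogeneity, PAF = [P(Y=1) − p₀] / P(Y=1).
PAF = (0.046431 − 0.0241) / 0.046431 ≈ 0.4809

PAF ≈ 0.481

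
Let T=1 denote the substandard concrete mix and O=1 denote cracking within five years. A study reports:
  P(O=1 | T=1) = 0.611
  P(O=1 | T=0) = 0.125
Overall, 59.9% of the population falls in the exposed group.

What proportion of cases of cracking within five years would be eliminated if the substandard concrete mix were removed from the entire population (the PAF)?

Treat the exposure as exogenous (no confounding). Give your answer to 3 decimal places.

PAF ≈ 0.700

Let p₁ = 0.611, p₀ = 0.125.
Overall risk P(Y=1) = π·p₁ + (1−π)·p₀ = 0.599×0.611 + 0.401×0.125 = 0.41611.
Under exogeneity, PAF = [P(Y=1) − p₀] / P(Y=1).
PAF = (0.41611 − 0.125) / 0.41611 ≈ 0.6996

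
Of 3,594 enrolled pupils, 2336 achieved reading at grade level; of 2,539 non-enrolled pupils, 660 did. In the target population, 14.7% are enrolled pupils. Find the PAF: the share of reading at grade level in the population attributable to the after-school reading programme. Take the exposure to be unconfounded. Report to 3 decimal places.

PAF ≈ 0.181

p₁ = P(outcome | exposed) = 2336/3594 = 0.64997
p₀ = P(outcome | unexposed) = 660/2539 = 0.25994
Overall risk P(Y=1) = π·p₁ + (1−π)·p₀ = 0.147×0.64997 + 0.853×0.25994 = 0.31728.
Under exogeneity, PAF = [P(Y=1) − p₀] / P(Y=1).
PAF = (0.31728 − 0.25994) / 0.31728 ≈ 0.1807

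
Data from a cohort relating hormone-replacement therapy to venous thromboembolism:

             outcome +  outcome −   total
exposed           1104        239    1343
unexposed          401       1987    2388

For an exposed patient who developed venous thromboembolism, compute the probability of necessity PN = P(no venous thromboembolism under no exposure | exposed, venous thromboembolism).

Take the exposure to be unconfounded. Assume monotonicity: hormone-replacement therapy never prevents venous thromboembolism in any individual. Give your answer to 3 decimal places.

p₁ = P(outcome | exposed) = 1104/1343 = 0.82204
p₀ = P(outcome | unexposed) = 401/2388 = 0.16792
Under exogeneity and monotonicity, PN = (p₁ − p₀) / p₁.
PN = (0.82204 − 0.16792) / 0.82204 = 0.65412 / 0.82204 ≈ 0.7957

PN ≈ 0.796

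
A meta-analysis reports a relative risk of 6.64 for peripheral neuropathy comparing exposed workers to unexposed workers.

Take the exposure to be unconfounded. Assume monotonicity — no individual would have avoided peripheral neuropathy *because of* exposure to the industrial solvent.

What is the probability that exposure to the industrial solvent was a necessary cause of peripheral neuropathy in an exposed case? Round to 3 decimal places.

PN ≈ 0.849

Under exogeneity and monotonicity, PN = (RR − 1) / RR = 1 − 1/RR.
PN = (6.64 − 1) / 6.64 = 5.64 / 6.64 ≈ 0.8494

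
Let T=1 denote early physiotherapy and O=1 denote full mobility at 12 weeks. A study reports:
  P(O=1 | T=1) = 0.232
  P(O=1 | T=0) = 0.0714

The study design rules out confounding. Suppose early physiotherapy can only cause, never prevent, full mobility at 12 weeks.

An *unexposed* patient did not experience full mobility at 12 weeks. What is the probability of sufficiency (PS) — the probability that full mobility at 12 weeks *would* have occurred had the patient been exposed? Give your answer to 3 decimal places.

Let p₁ = 0.232, p₀ = 0.0714.
Under exogeneity and monotonicity, PS = (p₁ − p₀) / (1 − p₀).
PS = (0.232 − 0.0714) / (1 − 0.0714) = 0.1606 / 0.9286 ≈ 0.1729

PS ≈ 0.173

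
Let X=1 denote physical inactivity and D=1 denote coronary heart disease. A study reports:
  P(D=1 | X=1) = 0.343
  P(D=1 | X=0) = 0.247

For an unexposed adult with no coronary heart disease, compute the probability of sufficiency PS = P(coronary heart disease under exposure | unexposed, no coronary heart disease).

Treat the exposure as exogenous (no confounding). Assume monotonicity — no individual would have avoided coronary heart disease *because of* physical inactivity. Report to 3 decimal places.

Let p₁ = 0.343, p₀ = 0.247.
Under exogeneity and monotonicity, PS = (p₁ − p₀) / (1 − p₀).
PS = (0.343 − 0.247) / (1 − 0.247) = 0.096 / 0.753 ≈ 0.1275

PS ≈ 0.127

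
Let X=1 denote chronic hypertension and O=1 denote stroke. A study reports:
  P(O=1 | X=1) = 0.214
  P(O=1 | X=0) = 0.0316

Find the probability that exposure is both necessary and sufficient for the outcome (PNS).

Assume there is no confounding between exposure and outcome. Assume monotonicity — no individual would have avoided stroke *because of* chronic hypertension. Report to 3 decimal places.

Let p₁ = 0.214, p₀ = 0.0316.
Under exogeneity and monotonicity, PNS = p₁ − p₀.
PNS = 0.214 − 0.0316 = 0.1824

PNS ≈ 0.182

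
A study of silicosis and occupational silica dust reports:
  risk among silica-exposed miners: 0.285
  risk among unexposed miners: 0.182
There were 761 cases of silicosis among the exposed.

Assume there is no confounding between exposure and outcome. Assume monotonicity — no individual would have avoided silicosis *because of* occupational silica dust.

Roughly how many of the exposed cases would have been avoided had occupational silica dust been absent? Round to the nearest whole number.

Let p₁ = 0.285, p₀ = 0.182.
PN = (p₁ − p₀)/p₁ = (0.285 − 0.182) / 0.285 ≈ 0.36140.
Attributable cases ≈ PN × (exposed cases) = 0.36140 × 761 ≈ 275.03.

about 275 cases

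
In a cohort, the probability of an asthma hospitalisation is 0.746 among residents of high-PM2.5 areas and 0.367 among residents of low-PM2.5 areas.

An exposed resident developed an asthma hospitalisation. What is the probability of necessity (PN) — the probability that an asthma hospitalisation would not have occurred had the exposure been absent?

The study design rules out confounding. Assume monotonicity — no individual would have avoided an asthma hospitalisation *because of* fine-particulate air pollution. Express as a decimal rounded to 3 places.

PN ≈ 0.508

Let p₁ = 0.746, p₀ = 0.367.
Under exogeneity and monotonicity, PN = (p₁ − p₀) / p₁.
PN = (0.746 − 0.367) / 0.746 = 0.379 / 0.746 ≈ 0.5080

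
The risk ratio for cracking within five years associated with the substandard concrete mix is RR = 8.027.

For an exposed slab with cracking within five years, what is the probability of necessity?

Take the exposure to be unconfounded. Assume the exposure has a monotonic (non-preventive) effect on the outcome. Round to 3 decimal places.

Under exogeneity and monotonicity, PN = (RR − 1) / RR = 1 − 1/RR.
PN = (8.027 − 1) / 8.027 = 7.027 / 8.027 ≈ 0.8754

PN ≈ 0.875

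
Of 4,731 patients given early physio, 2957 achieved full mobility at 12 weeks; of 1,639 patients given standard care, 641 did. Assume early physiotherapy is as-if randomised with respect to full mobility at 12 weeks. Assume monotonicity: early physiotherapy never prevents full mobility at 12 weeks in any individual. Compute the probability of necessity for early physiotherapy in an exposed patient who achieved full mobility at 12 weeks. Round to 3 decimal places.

PN ≈ 0.374

p₁ = P(outcome | exposed) = 2957/4731 = 0.62503
p₀ = P(outcome | unexposed) = 641/1639 = 0.39109
Under exogeneity and monotonicity, PN = (p₁ − p₀) / p₁.
PN = (0.62503 − 0.39109) / 0.62503 = 0.23393 / 0.62503 ≈ 0.3743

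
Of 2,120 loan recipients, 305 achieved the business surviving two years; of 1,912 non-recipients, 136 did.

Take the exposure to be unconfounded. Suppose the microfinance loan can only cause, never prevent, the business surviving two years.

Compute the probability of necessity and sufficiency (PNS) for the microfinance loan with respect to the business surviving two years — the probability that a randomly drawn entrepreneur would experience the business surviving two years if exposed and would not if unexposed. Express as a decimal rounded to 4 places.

p₁ = P(outcome | exposed) = 305/2120 = 0.14387
p₀ = P(outcome | unexposed) = 136/1912 = 0.07113
Under exogeneity and monotonicity, PNS = p₁ − p₀.
PNS = 0.14387 − 0.07113 = 0.072738

PNS ≈ 0.0727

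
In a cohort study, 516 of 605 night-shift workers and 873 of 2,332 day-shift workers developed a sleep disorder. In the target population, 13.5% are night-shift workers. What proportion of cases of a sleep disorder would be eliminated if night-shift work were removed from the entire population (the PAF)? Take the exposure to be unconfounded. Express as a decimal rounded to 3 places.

p₁ = P(outcome | exposed) = 516/605 = 0.85289
p₀ = P(outcome | unexposed) = 873/2332 = 0.37436
Overall risk P(Y=1) = π·p₁ + (1−π)·p₀ = 0.135×0.85289 + 0.865×0.37436 = 0.43896.
Under exogeneity, PAF = [P(Y=1) − p₀] / P(Y=1).
PAF = (0.43896 − 0.37436) / 0.43896 ≈ 0.1472

PAF ≈ 0.147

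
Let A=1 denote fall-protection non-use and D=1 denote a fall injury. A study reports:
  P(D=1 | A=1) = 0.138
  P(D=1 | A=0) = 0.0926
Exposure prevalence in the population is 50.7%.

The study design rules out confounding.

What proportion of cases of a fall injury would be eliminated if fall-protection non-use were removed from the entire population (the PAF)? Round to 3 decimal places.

Let p₁ = 0.138, p₀ = 0.0926.
Overall risk P(Y=1) = π·p₁ + (1−π)·p₀ = 0.507×0.138 + 0.493×0.0926 = 0.11562.
Under exogeneity, PAF = [P(Y=1) − p₀] / P(Y=1).
PAF = (0.11562 − 0.0926) / 0.11562 ≈ 0.1991

PAF ≈ 0.199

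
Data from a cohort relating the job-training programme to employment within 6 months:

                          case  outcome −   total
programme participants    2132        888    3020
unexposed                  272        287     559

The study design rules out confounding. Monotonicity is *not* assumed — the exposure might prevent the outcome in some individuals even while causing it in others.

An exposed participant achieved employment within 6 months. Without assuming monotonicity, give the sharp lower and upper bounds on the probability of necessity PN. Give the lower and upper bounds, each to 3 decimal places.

0.311 ≤ PN ≤ 0.727

p₁ = P(outcome | exposed) = 2132/3020 = 0.70596
p₀ = P(outcome | unexposed) = 272/559 = 0.48658
Under exogeneity alone the bounds on PN are max{0,(p₁−p₀)/p₁} ≤ PN ≤ min{1,(1−p₀)/p₁}.
  lower = (p₁ − p₀)/p₁ = 0.21938 / 0.70596 ≈ 0.3107
  upper = min{1, (1 − p₀)/p₁} = 0.51342 / 0.70596 ≈ 0.7273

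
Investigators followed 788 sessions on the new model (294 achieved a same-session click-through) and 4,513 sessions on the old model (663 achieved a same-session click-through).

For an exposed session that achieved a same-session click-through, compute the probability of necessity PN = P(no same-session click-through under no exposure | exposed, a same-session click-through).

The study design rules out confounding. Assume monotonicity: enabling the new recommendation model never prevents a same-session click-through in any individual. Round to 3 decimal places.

p₁ = P(outcome | exposed) = 294/788 = 0.3731
p₀ = P(outcome | unexposed) = 663/4513 = 0.14691
Under exogeneity and monotonicity, PN = (p₁ − p₀) / p₁.
PN = (0.3731 − 0.14691) / 0.3731 = 0.22619 / 0.3731 ≈ 0.6062

PN ≈ 0.606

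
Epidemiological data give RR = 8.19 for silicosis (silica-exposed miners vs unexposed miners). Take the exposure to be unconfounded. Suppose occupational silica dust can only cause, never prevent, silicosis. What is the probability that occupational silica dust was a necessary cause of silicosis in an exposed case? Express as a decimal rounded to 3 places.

Under exogeneity and monotonicity, PN = (RR − 1) / RR = 1 − 1/RR.
PN = (8.19 − 1) / 8.19 = 7.19 / 8.19 ≈ 0.8779

PN ≈ 0.878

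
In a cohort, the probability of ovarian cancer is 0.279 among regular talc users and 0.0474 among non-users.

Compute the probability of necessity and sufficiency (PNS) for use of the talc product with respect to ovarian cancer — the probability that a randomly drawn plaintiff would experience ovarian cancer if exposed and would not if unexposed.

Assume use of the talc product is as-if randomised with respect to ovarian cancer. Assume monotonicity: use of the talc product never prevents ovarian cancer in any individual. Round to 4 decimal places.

Let p₁ = 0.279, p₀ = 0.0474.
Under exogeneity and monotonicity, PNS = p₁ − p₀.
PNS = 0.279 − 0.0474 = 0.2316

PNS ≈ 0.2316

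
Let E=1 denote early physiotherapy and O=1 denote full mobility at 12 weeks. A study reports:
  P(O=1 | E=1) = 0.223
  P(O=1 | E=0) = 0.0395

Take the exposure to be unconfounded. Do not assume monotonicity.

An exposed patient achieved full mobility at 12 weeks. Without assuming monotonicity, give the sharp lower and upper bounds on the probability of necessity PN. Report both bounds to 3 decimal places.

Let p₁ = 0.223, p₀ = 0.0395.
Under exogeneity alone the bounds on PN are max{0,(p₁−p₀)/p₁} ≤ PN ≤ min{1,(1−p₀)/p₁}.
  lower = (p₁ − p₀)/p₁ = 0.1835 / 0.223 ≈ 0.8229
  upper = min{1, (1 − p₀)/p₁} = 0.9605 / 0.223 ≈ 4.3072 → capped at 1

0.823 ≤ PN ≤ 1.000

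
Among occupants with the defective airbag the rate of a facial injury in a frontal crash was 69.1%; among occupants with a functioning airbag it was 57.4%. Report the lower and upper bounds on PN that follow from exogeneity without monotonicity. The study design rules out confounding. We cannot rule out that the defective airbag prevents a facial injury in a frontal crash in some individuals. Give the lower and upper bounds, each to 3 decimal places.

0.169 ≤ PN ≤ 0.616

p₁ = 0.691, p₀ = 0.574.
Under exogeneity alone the bounds on PN are max{0,(p₁−p₀)/p₁} ≤ PN ≤ min{1,(1−p₀)/p₁}.
  lower = (p₁ − p₀)/p₁ = 0.117 / 0.691 ≈ 0.1693
  upper = min{1, (1 − p₀)/p₁} = 0.426 / 0.691 ≈ 0.6165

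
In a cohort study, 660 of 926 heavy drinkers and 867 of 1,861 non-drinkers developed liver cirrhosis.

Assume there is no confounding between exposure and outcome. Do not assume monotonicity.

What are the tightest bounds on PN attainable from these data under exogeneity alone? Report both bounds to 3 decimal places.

0.346 ≤ PN ≤ 0.749

p₁ = P(outcome | exposed) = 660/926 = 0.71274
p₀ = P(outcome | unexposed) = 867/1861 = 0.46588
Under exogeneity alone the bounds on PN are max{0,(p₁−p₀)/p₁} ≤ PN ≤ min{1,(1−p₀)/p₁}.
  lower = (p₁ − p₀)/p₁ = 0.24686 / 0.71274 ≈ 0.3464
  upper = min{1, (1 − p₀)/p₁} = 0.53412 / 0.71274 ≈ 0.7494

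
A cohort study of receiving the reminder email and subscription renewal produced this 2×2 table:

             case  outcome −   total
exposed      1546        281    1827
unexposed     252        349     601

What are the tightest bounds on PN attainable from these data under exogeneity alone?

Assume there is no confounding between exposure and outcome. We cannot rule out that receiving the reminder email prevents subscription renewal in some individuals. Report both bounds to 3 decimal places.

p₁ = P(outcome | exposed) = 1546/1827 = 0.8462
p₀ = P(outcome | unexposed) = 252/601 = 0.4193
Under exogeneity alone the bounds on PN are max{0,(p₁−p₀)/p₁} ≤ PN ≤ min{1,(1−p₀)/p₁}.
  lower = (p₁ − p₀)/p₁ = 0.42689 / 0.8462 ≈ 0.5045
  upper = min{1, (1 − p₀)/p₁} = 0.5807 / 0.8462 ≈ 0.6862

0.504 ≤ PN ≤ 0.686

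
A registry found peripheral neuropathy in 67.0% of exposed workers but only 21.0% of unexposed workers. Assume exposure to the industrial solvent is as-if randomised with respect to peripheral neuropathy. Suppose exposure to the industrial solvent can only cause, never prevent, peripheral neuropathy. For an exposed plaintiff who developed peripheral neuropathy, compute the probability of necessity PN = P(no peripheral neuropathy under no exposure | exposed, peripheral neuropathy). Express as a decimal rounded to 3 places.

p₁ = 0.67, p₀ = 0.21.
Under exogeneity and monotonicity, PN = (p₁ − p₀) / p₁.
PN = (0.67 − 0.21) / 0.67 = 0.46 / 0.67 ≈ 0.6866

PN ≈ 0.687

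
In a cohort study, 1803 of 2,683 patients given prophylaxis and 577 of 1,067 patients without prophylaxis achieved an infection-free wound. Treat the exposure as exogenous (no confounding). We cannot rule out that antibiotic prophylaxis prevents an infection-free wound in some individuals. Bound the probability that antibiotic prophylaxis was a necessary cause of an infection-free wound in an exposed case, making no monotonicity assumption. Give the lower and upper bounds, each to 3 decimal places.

p₁ = P(outcome | exposed) = 1803/2683 = 0.67201
p₀ = P(outcome | unexposed) = 577/1067 = 0.54077
Under exogeneity alone the bounds on PN are max{0,(p₁−p₀)/p₁} ≤ PN ≤ min{1,(1−p₀)/p₁}.
  lower = (p₁ − p₀)/p₁ = 0.13124 / 0.67201 ≈ 0.1953
  upper = min{1, (1 − p₀)/p₁} = 0.45923 / 0.67201 ≈ 0.6834

0.195 ≤ PN ≤ 0.683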